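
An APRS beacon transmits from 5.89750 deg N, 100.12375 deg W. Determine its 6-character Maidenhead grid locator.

DJ95wv

Offset from 180°W / 90°S: lon 79.8762°, lat 95.8975°.
Field (20°×10°, letters A–R): 79.8762/20 → 3 → D, 95.8975/10 → 9 → J; chars DJ.
Square (2°×1°, digits 0–9): 19.8762/2 → 9, 5.8975/1 → 5; chars 95.
Subsquare (5′×2.5′, letters a–x): 1.8762/0.0833333 → 22 → w, 0.8975/0.0416667 → 21 → v; chars wv.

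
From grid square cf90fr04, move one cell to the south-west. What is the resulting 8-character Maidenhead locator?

CF90er93

Longitude extended square 0; −1 → -1, wraps to 9, carry into subsquare.
Longitude subsquare f = 5; −1 → 4 = e.
Latitude extended square 4; −1 → 3.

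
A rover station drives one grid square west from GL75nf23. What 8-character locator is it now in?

Longitude extended square 2; −1 → 1.
The latitude characters are unchanged.

GL75nf13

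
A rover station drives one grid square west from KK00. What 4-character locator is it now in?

JK90

Longitude square 0; −1 → -1, wraps to 9, carry into field.
Longitude field K = 10; −1 → 9 = J.
The latitude characters are unchanged.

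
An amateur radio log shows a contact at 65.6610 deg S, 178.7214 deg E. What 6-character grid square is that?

Add 180° to longitude and 90° to latitude: 358.7214, 24.3390.
Field (20°×10°, letters A–R): lon ⌊358.7214/20⌋ = 17 → R; lat ⌊24.3390/10⌋ = 2 → C.
Square (2°×1°, digits 0–9): lon ⌊18.7214/2⌋ = 9; lat ⌊4.3390/1⌋ = 4.
Subsquare (5′×2.5′, letters a–x): lon ⌊0.7214/0.0833333⌋ = 8 → i; lat ⌊0.3390/0.0416667⌋ = 8 → i.

RC94ii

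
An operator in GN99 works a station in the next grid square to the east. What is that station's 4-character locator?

Longitude square 9; +1 → 10, wraps to 0, carry into field.
Longitude field G = 6; +1 → 7 = H.
The latitude characters are unchanged.

HN09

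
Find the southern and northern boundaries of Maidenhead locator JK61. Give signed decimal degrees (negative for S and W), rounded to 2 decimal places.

Field J=9, K=10: +9·20° lon, +10·10° lat → SW at lon 0°, lat 10°.
Square 6, 1: +6·2° lon, +1·1° lat → SW at lon 12°, lat 11°.
Cell spans 2° lon × 1° lat.
south 11.00, north 12.00.

11.00, 12.00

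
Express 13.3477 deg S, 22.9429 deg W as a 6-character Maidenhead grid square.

Shift to the Maidenhead origin (180°W, 90°S): lon 157.0571, lat 76.6523.
Field (20°×10°, letters A–R): 157.0571/20 → 7 → H, 76.6523/10 → 7 → H; chars HH.
Square (2°×1°, digits 0–9): 17.0571/2 → 8, 6.6523/1 → 6; chars 86.
Subsquare (5′×2.5′, letters a–x): 1.0571/0.0833333 → 12 → m, 0.6523/0.0416667 → 15 → p; chars mp.

HH86mp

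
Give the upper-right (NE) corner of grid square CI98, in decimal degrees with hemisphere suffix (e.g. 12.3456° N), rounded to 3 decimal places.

Field C=2, I=8: +2·20° lon, +8·10° lat → SW at lon -140°, lat -10°.
Square 9, 8: +9·2° lon, +8·1° lat → SW at lon -122°, lat -2°.
Cell spans 2° lon × 1° lat. NE corner is SW corner plus one full cell.
latitude 1.000° S, longitude 120.000° W.

1.000° S, 120.000° W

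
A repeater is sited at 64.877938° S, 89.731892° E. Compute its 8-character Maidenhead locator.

NC45uc79

Shift to the Maidenhead origin (180°W, 90°S): lon 269.73189, lat 25.12206.
Field (20°×10°, letters A–R): lon ⌊269.73189/20⌋ = 13 → N; lat ⌊25.12206/10⌋ = 2 → C.
Square (2°×1°, digits 0–9): lon ⌊9.73189/2⌋ = 4; lat ⌊5.12206/1⌋ = 5.
Subsquare (5′×2.5′, letters a–x): lon ⌊1.73189/0.0833333⌋ = 20 → u; lat ⌊0.12206/0.0416667⌋ = 2 → c.
Extended square (30″×15″, digits 0–9): lon ⌊0.06523/0.00833333⌋ = 7; lat ⌊0.03873/0.00416667⌋ = 9.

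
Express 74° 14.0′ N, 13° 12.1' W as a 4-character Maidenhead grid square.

IQ34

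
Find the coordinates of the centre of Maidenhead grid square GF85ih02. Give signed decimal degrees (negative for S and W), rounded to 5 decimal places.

Field G=6, F=5: +6·20° lon, +5·10° lat → SW at lon -60°, lat -40°.
Square 8, 5: +8·2° lon, +5·1° lat → SW at lon -44°, lat -35°.
Subsquare i=8, h=7: +8·0.0833333° lon, +7·0.0416667° lat → SW at lon -43.3333°, lat -34.7083°.
Extended square 0, 2: +0·0.00833333° lon, +2·0.00416667° lat → SW at lon -43.3333°, lat -34.7°.
Cell spans 0.00833333° lon × 0.00416667° lat. Centre is SW corner plus half of each.
latitude -34.69792, longitude -43.32917.

-34.69792, -43.32917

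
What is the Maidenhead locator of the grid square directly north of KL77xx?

KL78xa

Latitude subsquare x = 23; +1 → 24, wraps to 0 = a, carry into square.
Latitude square 7; +1 → 8.
The longitude characters are unchanged.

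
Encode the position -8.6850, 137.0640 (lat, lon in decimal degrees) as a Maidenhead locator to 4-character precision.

PI81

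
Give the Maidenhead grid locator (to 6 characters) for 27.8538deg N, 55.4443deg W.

GL27gu

Shift to the Maidenhead origin (180°W, 90°S): lon 124.5557, lat 117.8538.
Field (20°×10°, letters A–R): 124.5557/20 → 6 → G, 117.8538/10 → 11 → L; chars GL.
Square (2°×1°, digits 0–9): 4.5557/2 → 2, 7.8538/1 → 7; chars 27.
Subsquare (5′×2.5′, letters a–x): 0.5557/0.0833333 → 6 → g, 0.8538/0.0416667 → 20 → u; chars gu.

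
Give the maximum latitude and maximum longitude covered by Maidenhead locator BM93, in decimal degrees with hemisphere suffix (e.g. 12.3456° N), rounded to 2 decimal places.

Field B=1, M=12: +1·20° lon, +12·10° lat → SW at lon -160°, lat 30°.
Square 9, 3: +9·2° lon, +3·1° lat → SW at lon -142°, lat 33°.
Cell spans 2° lon × 1° lat. NE corner is SW corner plus one full cell.
latitude 34.00° N, longitude 140.00° W.

34.00° N, 140.00° W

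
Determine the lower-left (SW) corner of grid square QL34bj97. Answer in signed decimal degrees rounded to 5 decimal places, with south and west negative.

24.40417, 146.15833

Field Q=16, L=11: +16·20° lon, +11·10° lat → SW at lon 140°, lat 20°.
Square 3, 4: +3·2° lon, +4·1° lat → SW at lon 146°, lat 24°.
Subsquare b=1, j=9: +1·0.0833333° lon, +9·0.0416667° lat → SW at lon 146.083°, lat 24.375°.
Extended square 9, 7: +9·0.00833333° lon, +7·0.00416667° lat → SW at lon 146.158°, lat 24.4042°.
latitude 24.40417, longitude 146.15833.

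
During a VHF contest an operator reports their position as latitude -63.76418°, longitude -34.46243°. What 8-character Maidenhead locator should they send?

HC26sf46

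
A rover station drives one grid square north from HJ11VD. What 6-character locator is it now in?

HJ11ve

Latitude subsquare d = 3; +1 → 4 = e.
The longitude characters are unchanged.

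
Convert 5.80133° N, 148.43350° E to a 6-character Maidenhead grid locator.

Add 180° to longitude and 90° to latitude: 328.4335, 95.8013.
Field (20°×10°, letters A–R): 328.4335/20 → 16 → Q, 95.8013/10 → 9 → J; chars QJ.
Square (2°×1°, digits 0–9): 8.4335/2 → 4, 5.8013/1 → 5; chars 45.
Subsquare (5′×2.5′, letters a–x): 0.4335/0.0833333 → 5 → f, 0.8013/0.0416667 → 19 → t; chars ft.

QJ45ft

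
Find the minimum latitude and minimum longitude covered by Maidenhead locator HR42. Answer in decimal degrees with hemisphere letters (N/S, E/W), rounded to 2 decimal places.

Field H=7, R=17: +7·20° lon, +17·10° lat → SW at lon -40°, lat 80°.
Square 4, 2: +4·2° lon, +2·1° lat → SW at lon -32°, lat 82°.
latitude 82.00° N, longitude 32.00° W.

82.00° N, 32.00° W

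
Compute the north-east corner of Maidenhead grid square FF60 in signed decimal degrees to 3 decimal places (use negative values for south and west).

Field F=5, F=5: +5·20° lon, +5·10° lat → SW at lon -80°, lat -40°.
Square 6, 0: +6·2° lon, +0·1° lat → SW at lon -68°, lat -40°.
Cell spans 2° lon × 1° lat. NE corner is SW corner plus one full cell.
latitude -39.000, longitude -66.000.

-39.000, -66.000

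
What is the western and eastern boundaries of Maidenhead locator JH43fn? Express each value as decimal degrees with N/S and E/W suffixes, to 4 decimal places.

Field J=9, H=7: +9·20° lon, +7·10° lat → SW at lon 0°, lat -20°.
Square 4, 3: +4·2° lon, +3·1° lat → SW at lon 8°, lat -17°.
Subsquare f=5, n=13: +5·0.0833333° lon, +13·0.0416667° lat → SW at lon 8.41667°, lat -16.4583°.
Cell spans 0.0833333° lon × 0.0416667° lat.
west 8.4167° E, east 8.5000° E.

8.4167° E, 8.5000° E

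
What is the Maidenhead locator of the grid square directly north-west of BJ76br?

BJ76as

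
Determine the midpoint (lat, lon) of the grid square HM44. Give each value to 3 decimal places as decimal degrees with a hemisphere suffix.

34.500° N, 31.000° W

Field H=7, M=12: +7·20° lon, +12·10° lat → SW at lon -40°, lat 30°.
Square 4, 4: +4·2° lon, +4·1° lat → SW at lon -32°, lat 34°.
Cell spans 2° lon × 1° lat. Centre is SW corner plus half of each.
latitude 34.500° N, longitude 31.000° W.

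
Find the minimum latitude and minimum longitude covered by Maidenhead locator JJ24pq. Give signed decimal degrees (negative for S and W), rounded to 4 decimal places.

4.6667, 5.2500

Field J=9, J=9: +9·20° lon, +9·10° lat → SW at lon 0°, lat 0°.
Square 2, 4: +2·2° lon, +4·1° lat → SW at lon 4°, lat 4°.
Subsquare p=15, q=16: +15·0.0833333° lon, +16·0.0416667° lat → SW at lon 5.25°, lat 4.66667°.
latitude 4.6667, longitude 5.2500.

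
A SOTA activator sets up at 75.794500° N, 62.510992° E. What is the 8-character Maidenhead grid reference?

MQ15gt10

Add 180° to longitude and 90° to latitude: 242.51099, 165.79450.
Field (20°×10°, letters A–R): lon ⌊242.51099/20⌋ = 12 → M; lat ⌊165.79450/10⌋ = 16 → Q.
Square (2°×1°, digits 0–9): lon ⌊2.51099/2⌋ = 1; lat ⌊5.79450/1⌋ = 5.
Subsquare (5′×2.5′, letters a–x): lon ⌊0.51099/0.0833333⌋ = 6 → g; lat ⌊0.79450/0.0416667⌋ = 19 → t.
Extended square (30″×15″, digits 0–9): lon ⌊0.01099/0.00833333⌋ = 1; lat ⌊0.00283/0.00416667⌋ = 0.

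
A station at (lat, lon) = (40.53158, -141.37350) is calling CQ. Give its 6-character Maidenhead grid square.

Add 180° to longitude and 90° to latitude: 38.6265, 130.5316.
Field: lon ⌊38.6265/20⌋ = 1 → B; lat ⌊130.5316/10⌋ = 13 → N.
Square: lon ⌊18.6265/2⌋ = 9; lat ⌊0.5316/1⌋ = 0.
Subsquare: lon ⌊0.6265/0.0833333⌋ = 7 → h; lat ⌊0.5316/0.0416667⌋ = 12 → m.

BN90hm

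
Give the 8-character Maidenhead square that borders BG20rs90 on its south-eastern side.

Longitude extended square 9; +1 → 10, wraps to 0, carry into subsquare.
Longitude subsquare r = 17; +1 → 18 = s.
Latitude extended square 0; −1 → -1, wraps to 9, carry into subsquare.
Latitude subsquare s = 18; −1 → 17 = r.

BG20sr09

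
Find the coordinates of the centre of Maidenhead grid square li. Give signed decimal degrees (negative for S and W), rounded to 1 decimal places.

Field L=11, I=8: +11·20° lon, +8·10° lat → SW at lon 40°, lat -10°.
Cell spans 20° lon × 10° lat. Centre is SW corner plus half of each.
latitude -5.0, longitude 50.0.

-5.0, 50.0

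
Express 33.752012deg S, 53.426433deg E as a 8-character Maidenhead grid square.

LF66rf19

Shift to the Maidenhead origin (180°W, 90°S): lon 233.42643, lat 56.24799.
Field: 233.42643/20 → 11 → L, 56.24799/10 → 5 → F; chars LF.
Square: 13.42643/2 → 6, 6.24799/1 → 6; chars 66.
Subsquare: 1.42643/0.0833333 → 17 → r, 0.24799/0.0416667 → 5 → f; chars rf.
Extended square: 0.00977/0.00833333 → 1, 0.03965/0.00416667 → 9; chars 19.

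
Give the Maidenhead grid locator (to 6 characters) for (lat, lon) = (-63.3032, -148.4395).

BC56sq

Offset from 180°W / 90°S: lon 31.5605°, lat 26.6968°.
Field (20°×10°, letters A–R): 31.5605/20 → 1 → B, 26.6968/10 → 2 → C; chars BC.
Square (2°×1°, digits 0–9): 11.5605/2 → 5, 6.6968/1 → 6; chars 56.
Subsquare (5′×2.5′, letters a–x): 1.5605/0.0833333 → 18 → s, 0.6968/0.0416667 → 16 → q; chars sq.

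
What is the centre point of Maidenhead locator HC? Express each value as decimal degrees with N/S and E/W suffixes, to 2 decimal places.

65.00° S, 30.00° W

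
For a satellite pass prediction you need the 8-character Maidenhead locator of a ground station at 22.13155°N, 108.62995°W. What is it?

DL52qd41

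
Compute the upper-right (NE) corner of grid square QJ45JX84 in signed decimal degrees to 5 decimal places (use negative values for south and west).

5.97917, 148.82500

Field Q=16, J=9: +16·20° lon, +9·10° lat → SW at lon 140°, lat 0°.
Square 4, 5: +4·2° lon, +5·1° lat → SW at lon 148°, lat 5°.
Subsquare j=9, x=23: +9·0.0833333° lon, +23·0.0416667° lat → SW at lon 148.75°, lat 5.95833°.
Extended square 8, 4: +8·0.00833333° lon, +4·0.00416667° lat → SW at lon 148.817°, lat 5.975°.
Cell spans 0.00833333° lon × 0.00416667° lat. NE corner is SW corner plus one full cell.
latitude 5.97917, longitude 148.82500.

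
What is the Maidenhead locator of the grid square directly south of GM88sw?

GM88sv

Latitude subsquare w = 22; −1 → 21 = v.
The longitude characters are unchanged.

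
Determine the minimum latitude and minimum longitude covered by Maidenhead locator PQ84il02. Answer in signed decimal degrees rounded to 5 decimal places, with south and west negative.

Field P=15, Q=16: +15·20° lon, +16·10° lat → SW at lon 120°, lat 70°.
Square 8, 4: +8·2° lon, +4·1° lat → SW at lon 136°, lat 74°.
Subsquare i=8, l=11: +8·0.0833333° lon, +11·0.0416667° lat → SW at lon 136.667°, lat 74.4583°.
Extended square 0, 2: +0·0.00833333° lon, +2·0.00416667° lat → SW at lon 136.667°, lat 74.4667°.
latitude 74.46667, longitude 136.66667.

74.46667, 136.66667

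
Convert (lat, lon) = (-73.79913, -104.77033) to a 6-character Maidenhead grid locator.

Offset from 180°W / 90°S: lon 75.2297°, lat 16.2009°.
Field: 75.2297/20 → 3 → D, 16.2009/10 → 1 → B; chars DB.
Square: 15.2297/2 → 7, 6.2009/1 → 6; chars 76.
Subsquare: 1.2297/0.0833333 → 14 → o, 0.2009/0.0416667 → 4 → e; chars oe.

DB76oe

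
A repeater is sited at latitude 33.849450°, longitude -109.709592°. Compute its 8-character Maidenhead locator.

Offset from 180°W / 90°S: lon 70.29041°, lat 123.84945°.
Field (20°×10°, letters A–R): 70.29041/20 → 3 → D, 123.84945/10 → 12 → M; chars DM.
Square (2°×1°, digits 0–9): 10.29041/2 → 5, 3.84945/1 → 3; chars 53.
Subsquare (5′×2.5′, letters a–x): 0.29041/0.0833333 → 3 → d, 0.84945/0.0416667 → 20 → u; chars du.
Extended square (30″×15″, digits 0–9): 0.04041/0.00833333 → 4, 0.01612/0.00416667 → 3; chars 43.

DM53du43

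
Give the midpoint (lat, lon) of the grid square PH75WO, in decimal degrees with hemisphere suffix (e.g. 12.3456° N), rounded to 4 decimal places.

Field P=15, H=7: +15·20° lon, +7·10° lat → SW at lon 120°, lat -20°.
Square 7, 5: +7·2° lon, +5·1° lat → SW at lon 134°, lat -15°.
Subsquare w=22, o=14: +22·0.0833333° lon, +14·0.0416667° lat → SW at lon 135.833°, lat -14.4167°.
Cell spans 0.0833333° lon × 0.0416667° lat. Centre is SW corner plus half of each.
latitude 14.3958° S, longitude 135.8750° E.

14.3958° S, 135.8750° E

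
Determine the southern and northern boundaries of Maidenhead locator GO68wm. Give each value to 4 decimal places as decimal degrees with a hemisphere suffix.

Field G=6, O=14: +6·20° lon, +14·10° lat → SW at lon -60°, lat 50°.
Square 6, 8: +6·2° lon, +8·1° lat → SW at lon -48°, lat 58°.
Subsquare w=22, m=12: +22·0.0833333° lon, +12·0.0416667° lat → SW at lon -46.1667°, lat 58.5°.
Cell spans 0.0833333° lon × 0.0416667° lat.
south 58.5000° N, north 58.5417° N.

58.5000° N, 58.5417° N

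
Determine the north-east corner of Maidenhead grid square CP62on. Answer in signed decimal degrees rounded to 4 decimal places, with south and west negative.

62.5833, -126.7500

Field C=2, P=15: +2·20° lon, +15·10° lat → SW at lon -140°, lat 60°.
Square 6, 2: +6·2° lon, +2·1° lat → SW at lon -128°, lat 62°.
Subsquare o=14, n=13: +14·0.0833333° lon, +13·0.0416667° lat → SW at lon -126.833°, lat 62.5417°.
Cell spans 0.0833333° lon × 0.0416667° lat. NE corner is SW corner plus one full cell.
latitude 62.5833, longitude -126.7500.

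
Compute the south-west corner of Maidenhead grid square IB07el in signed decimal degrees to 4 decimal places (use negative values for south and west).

-72.5417, -19.6667

Field I=8, B=1: +8·20° lon, +1·10° lat → SW at lon -20°, lat -80°.
Square 0, 7: +0·2° lon, +7·1° lat → SW at lon -20°, lat -73°.
Subsquare e=4, l=11: +4·0.0833333° lon, +11·0.0416667° lat → SW at lon -19.6667°, lat -72.5417°.
latitude -72.5417, longitude -19.6667.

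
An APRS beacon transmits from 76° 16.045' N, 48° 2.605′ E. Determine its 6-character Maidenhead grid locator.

Shift to the Maidenhead origin (180°W, 90°S): lon 228.0434, lat 166.2674.
Field: 228.0434/20 → 11 → L, 166.2674/10 → 16 → Q; chars LQ.
Square: 8.0434/2 → 4, 6.2674/1 → 6; chars 46.
Subsquare: 0.0434/0.0833333 → 0 → a, 0.2674/0.0416667 → 6 → g; chars ag.

LQ46ag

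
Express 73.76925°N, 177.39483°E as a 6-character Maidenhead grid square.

RQ83qs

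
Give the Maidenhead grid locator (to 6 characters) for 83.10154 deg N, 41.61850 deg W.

Add 180° to longitude and 90° to latitude: 138.3815, 173.1015.
Field: 138.3815/20 → 6 → G, 173.1015/10 → 17 → R; chars GR.
Square: 18.3815/2 → 9, 3.1015/1 → 3; chars 93.
Subsquare: 0.3815/0.0833333 → 4 → e, 0.1015/0.0416667 → 2 → c; chars ec.

GR93ec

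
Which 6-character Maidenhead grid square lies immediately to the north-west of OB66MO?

Longitude subsquare m = 12; −1 → 11 = l.
Latitude subsquare o = 14; +1 → 15 = p.

OB66lp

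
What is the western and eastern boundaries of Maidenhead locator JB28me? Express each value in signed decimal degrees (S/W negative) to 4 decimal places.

5.0000, 5.0833

Field J=9, B=1: +9·20° lon, +1·10° lat → SW at lon 0°, lat -80°.
Square 2, 8: +2·2° lon, +8·1° lat → SW at lon 4°, lat -72°.
Subsquare m=12, e=4: +12·0.0833333° lon, +4·0.0416667° lat → SW at lon 5°, lat -71.8333°.
Cell spans 0.0833333° lon × 0.0416667° lat.
west 5.0000, east 5.0833.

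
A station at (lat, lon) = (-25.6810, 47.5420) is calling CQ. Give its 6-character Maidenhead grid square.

LG34sh

Shift to the Maidenhead origin (180°W, 90°S): lon 227.5420, lat 64.3190.
Field: 227.5420/20 → 11 → L, 64.3190/10 → 6 → G; chars LG.
Square: 7.5420/2 → 3, 4.3190/1 → 4; chars 34.
Subsquare: 1.5420/0.0833333 → 18 → s, 0.3190/0.0416667 → 7 → h; chars sh.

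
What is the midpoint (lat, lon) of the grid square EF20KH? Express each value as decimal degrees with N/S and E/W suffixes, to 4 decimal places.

39.6875° S, 95.1250° W

Field E=4, F=5: +4·20° lon, +5·10° lat → SW at lon -100°, lat -40°.
Square 2, 0: +2·2° lon, +0·1° lat → SW at lon -96°, lat -40°.
Subsquare k=10, h=7: +10·0.0833333° lon, +7·0.0416667° lat → SW at lon -95.1667°, lat -39.7083°.
Cell spans 0.0833333° lon × 0.0416667° lat. Centre is SW corner plus half of each.
latitude 39.6875° S, longitude 95.1250° W.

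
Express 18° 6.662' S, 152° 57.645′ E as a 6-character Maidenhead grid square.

Shift to the Maidenhead origin (180°W, 90°S): lon 332.9607, lat 71.8890.
Field (20°×10°, letters A–R): lon ⌊332.9607/20⌋ = 16 → Q; lat ⌊71.8890/10⌋ = 7 → H.
Square (2°×1°, digits 0–9): lon ⌊12.9607/2⌋ = 6; lat ⌊1.8890/1⌋ = 1.
Subsquare (5′×2.5′, letters a–x): lon ⌊0.9607/0.0833333⌋ = 11 → l; lat ⌊0.8890/0.0416667⌋ = 21 → v.

QH61lv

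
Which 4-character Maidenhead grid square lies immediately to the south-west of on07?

NN96

Longitude square 0; −1 → -1, wraps to 9, carry into field.
Longitude field O = 14; −1 → 13 = N.
Latitude square 7; −1 → 6.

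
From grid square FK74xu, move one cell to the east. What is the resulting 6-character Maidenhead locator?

FK84au

Longitude subsquare x = 23; +1 → 24, wraps to 0 = a, carry into square.
Longitude square 7; +1 → 8.
The latitude characters are unchanged.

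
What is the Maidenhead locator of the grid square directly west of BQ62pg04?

BQ62og94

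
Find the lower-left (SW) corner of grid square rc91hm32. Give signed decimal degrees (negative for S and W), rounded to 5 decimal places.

-68.49167, 178.60833

Field R=17, C=2: +17·20° lon, +2·10° lat → SW at lon 160°, lat -70°.
Square 9, 1: +9·2° lon, +1·1° lat → SW at lon 178°, lat -69°.
Subsquare h=7, m=12: +7·0.0833333° lon, +12·0.0416667° lat → SW at lon 178.583°, lat -68.5°.
Extended square 3, 2: +3·0.00833333° lon, +2·0.00416667° lat → SW at lon 178.608°, lat -68.4917°.
latitude -68.49167, longitude 178.60833.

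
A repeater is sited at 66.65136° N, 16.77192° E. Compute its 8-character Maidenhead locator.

JP86jp26

Add 180° to longitude and 90° to latitude: 196.77192, 156.65136.
Field: 196.77192/20 → 9 → J, 156.65136/10 → 15 → P; chars JP.
Square: 16.77192/2 → 8, 6.65136/1 → 6; chars 86.
Subsquare: 0.77192/0.0833333 → 9 → j, 0.65136/0.0416667 → 15 → p; chars jp.
Extended square: 0.02192/0.00833333 → 2, 0.02636/0.00416667 → 6; chars 26.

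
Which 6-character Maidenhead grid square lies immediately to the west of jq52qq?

JQ52pq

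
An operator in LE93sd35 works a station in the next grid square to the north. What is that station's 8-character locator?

LE93sd36

Latitude extended square 5; +1 → 6.
The longitude characters are unchanged.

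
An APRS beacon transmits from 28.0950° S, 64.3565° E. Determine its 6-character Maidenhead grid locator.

Offset from 180°W / 90°S: lon 244.3565°, lat 61.9050°.
Field (20°×10°, letters A–R): 244.3565/20 → 12 → M, 61.9050/10 → 6 → G; chars MG.
Square (2°×1°, digits 0–9): 4.3565/2 → 2, 1.9050/1 → 1; chars 21.
Subsquare (5′×2.5′, letters a–x): 0.3565/0.0833333 → 4 → e, 0.9050/0.0416667 → 21 → v; chars ev.

MG21ev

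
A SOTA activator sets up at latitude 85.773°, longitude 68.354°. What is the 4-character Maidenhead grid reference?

Offset from 180°W / 90°S: lon 248.35°, lat 175.77°.
Field: lon ⌊248.35/20⌋ = 12 → M; lat ⌊175.77/10⌋ = 17 → R.
Square: lon ⌊8.35/2⌋ = 4; lat ⌊5.77/1⌋ = 5.

MR45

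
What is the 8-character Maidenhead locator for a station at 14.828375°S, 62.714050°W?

FH85pe41

Add 180° to longitude and 90° to latitude: 117.28595, 75.17163.
Field: lon ⌊117.28595/20⌋ = 5 → F; lat ⌊75.17163/10⌋ = 7 → H.
Square: lon ⌊17.28595/2⌋ = 8; lat ⌊5.17163/1⌋ = 5.
Subsquare: lon ⌊1.28595/0.0833333⌋ = 15 → p; lat ⌊0.17163/0.0416667⌋ = 4 → e.
Extended square: lon ⌊0.03595/0.00833333⌋ = 4; lat ⌊0.00496/0.00416667⌋ = 1.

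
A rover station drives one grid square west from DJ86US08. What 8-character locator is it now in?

DJ86ts98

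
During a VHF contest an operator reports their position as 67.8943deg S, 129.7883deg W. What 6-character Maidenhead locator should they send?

CC52cc

Offset from 180°W / 90°S: lon 50.2117°, lat 22.1057°.
Field: lon ⌊50.2117/20⌋ = 2 → C; lat ⌊22.1057/10⌋ = 2 → C.
Square: lon ⌊10.2117/2⌋ = 5; lat ⌊2.1057/1⌋ = 2.
Subsquare: lon ⌊0.2117/0.0833333⌋ = 2 → c; lat ⌊0.1057/0.0416667⌋ = 2 → c.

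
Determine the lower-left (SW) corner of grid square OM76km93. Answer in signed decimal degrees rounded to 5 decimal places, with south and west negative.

36.51250, 114.90833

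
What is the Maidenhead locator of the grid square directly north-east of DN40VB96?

Longitude extended square 9; +1 → 10, wraps to 0, carry into subsquare.
Longitude subsquare v = 21; +1 → 22 = w.
Latitude extended square 6; +1 → 7.

DN40wb07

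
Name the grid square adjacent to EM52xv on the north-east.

Longitude subsquare x = 23; +1 → 24, wraps to 0 = a, carry into square.
Longitude square 5; +1 → 6.
Latitude subsquare v = 21; +1 → 22 = w.

EM62aw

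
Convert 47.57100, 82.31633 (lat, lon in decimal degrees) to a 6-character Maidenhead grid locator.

Add 180° to longitude and 90° to latitude: 262.3163, 137.5710.
Field (20°×10°, letters A–R): 262.3163/20 → 13 → N, 137.5710/10 → 13 → N; chars NN.
Square (2°×1°, digits 0–9): 2.3163/2 → 1, 7.5710/1 → 7; chars 17.
Subsquare (5′×2.5′, letters a–x): 0.3163/0.0833333 → 3 → d, 0.5710/0.0416667 → 13 → n; chars dn.

NN17dn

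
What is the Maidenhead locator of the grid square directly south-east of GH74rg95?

GH74sg04

Longitude extended square 9; +1 → 10, wraps to 0, carry into subsquare.
Longitude subsquare r = 17; +1 → 18 = s.
Latitude extended square 5; −1 → 4.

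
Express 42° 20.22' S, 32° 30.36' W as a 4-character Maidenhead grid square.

Shift to the Maidenhead origin (180°W, 90°S): lon 147.49, lat 47.66.
Field: 147.49/20 → 7 → H, 47.66/10 → 4 → E; chars HE.
Square: 7.49/2 → 3, 7.66/1 → 7; chars 37.

HE37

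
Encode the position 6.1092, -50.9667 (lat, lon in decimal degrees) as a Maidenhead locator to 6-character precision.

Shift to the Maidenhead origin (180°W, 90°S): lon 129.0333, lat 96.1092.
Field (20°×10°, letters A–R): lon ⌊129.0333/20⌋ = 6 → G; lat ⌊96.1092/10⌋ = 9 → J.
Square (2°×1°, digits 0–9): lon ⌊9.0333/2⌋ = 4; lat ⌊6.1092/1⌋ = 6.
Subsquare (5′×2.5′, letters a–x): lon ⌊1.0333/0.0833333⌋ = 12 → m; lat ⌊0.1092/0.0416667⌋ = 2 → c.

GJ46mc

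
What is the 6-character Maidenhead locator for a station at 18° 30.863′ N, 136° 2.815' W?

Add 180° to longitude and 90° to latitude: 43.9531, 108.5144.
Field: 43.9531/20 → 2 → C, 108.5144/10 → 10 → K; chars CK.
Square: 3.9531/2 → 1, 8.5144/1 → 8; chars 18.
Subsquare: 1.9531/0.0833333 → 23 → x, 0.5144/0.0416667 → 12 → m; chars xm.

CK18xm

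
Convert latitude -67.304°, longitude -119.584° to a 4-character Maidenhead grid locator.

Shift to the Maidenhead origin (180°W, 90°S): lon 60.42, lat 22.70.
Field (20°×10°, letters A–R): lon ⌊60.42/20⌋ = 3 → D; lat ⌊22.70/10⌋ = 2 → C.
Square (2°×1°, digits 0–9): lon ⌊0.42/2⌋ = 0; lat ⌊2.70/1⌋ = 2.

DC02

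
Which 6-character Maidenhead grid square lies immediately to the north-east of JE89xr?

JE99as

Longitude subsquare x = 23; +1 → 24, wraps to 0 = a, carry into square.
Longitude square 8; +1 → 9.
Latitude subsquare r = 17; +1 → 18 = s.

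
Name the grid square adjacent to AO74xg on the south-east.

AO84af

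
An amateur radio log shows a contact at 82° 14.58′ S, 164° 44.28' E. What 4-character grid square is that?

RA27

Shift to the Maidenhead origin (180°W, 90°S): lon 344.74, lat 7.76.
Field: lon ⌊344.74/20⌋ = 17 → R; lat ⌊7.76/10⌋ = 0 → A.
Square: lon ⌊4.74/2⌋ = 2; lat ⌊7.76/1⌋ = 7.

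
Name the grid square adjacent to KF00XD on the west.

KF00wd

Longitude subsquare x = 23; −1 → 22 = w.
The latitude characters are unchanged.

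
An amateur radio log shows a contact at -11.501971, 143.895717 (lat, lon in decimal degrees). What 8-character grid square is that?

QH18wl79

Shift to the Maidenhead origin (180°W, 90°S): lon 323.89572, lat 78.49803.
Field: lon ⌊323.89572/20⌋ = 16 → Q; lat ⌊78.49803/10⌋ = 7 → H.
Square: lon ⌊3.89572/2⌋ = 1; lat ⌊8.49803/1⌋ = 8.
Subsquare: lon ⌊1.89572/0.0833333⌋ = 22 → w; lat ⌊0.49803/0.0416667⌋ = 11 → l.
Extended square: lon ⌊0.06238/0.00833333⌋ = 7; lat ⌊0.03970/0.00416667⌋ = 9.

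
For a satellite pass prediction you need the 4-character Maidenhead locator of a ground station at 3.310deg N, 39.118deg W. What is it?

HJ03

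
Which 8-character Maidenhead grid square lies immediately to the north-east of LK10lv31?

LK10lv42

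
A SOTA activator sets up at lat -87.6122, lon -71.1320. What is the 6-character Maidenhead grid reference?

FA42kj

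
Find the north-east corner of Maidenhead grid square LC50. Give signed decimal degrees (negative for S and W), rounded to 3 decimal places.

-69.000, 52.000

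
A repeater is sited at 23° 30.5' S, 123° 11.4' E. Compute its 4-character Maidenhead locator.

Add 180° to longitude and 90° to latitude: 303.19, 66.49.
Field: lon ⌊303.19/20⌋ = 15 → P; lat ⌊66.49/10⌋ = 6 → G.
Square: lon ⌊3.19/2⌋ = 1; lat ⌊6.49/1⌋ = 6.

PG16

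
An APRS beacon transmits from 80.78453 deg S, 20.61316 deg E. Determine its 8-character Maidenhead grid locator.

KA09hf31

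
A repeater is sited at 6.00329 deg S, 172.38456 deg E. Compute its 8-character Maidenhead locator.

RI63ex69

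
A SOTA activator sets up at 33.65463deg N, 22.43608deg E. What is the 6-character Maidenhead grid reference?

KM13fp

Offset from 180°W / 90°S: lon 202.4361°, lat 123.6546°.
Field: 202.4361/20 → 10 → K, 123.6546/10 → 12 → M; chars KM.
Square: 2.4361/2 → 1, 3.6546/1 → 3; chars 13.
Subsquare: 0.4361/0.0833333 → 5 → f, 0.6546/0.0416667 → 15 → p; chars fp.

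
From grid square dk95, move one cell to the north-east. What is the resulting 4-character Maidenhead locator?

Longitude square 9; +1 → 10, wraps to 0, carry into field.
Longitude field D = 3; +1 → 4 = E.
Latitude square 5; +1 → 6.

EK06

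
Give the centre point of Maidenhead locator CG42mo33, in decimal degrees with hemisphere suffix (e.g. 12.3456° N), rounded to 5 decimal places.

Field C=2, G=6: +2·20° lon, +6·10° lat → SW at lon -140°, lat -30°.
Square 4, 2: +4·2° lon, +2·1° lat → SW at lon -132°, lat -28°.
Subsquare m=12, o=14: +12·0.0833333° lon, +14·0.0416667° lat → SW at lon -131°, lat -27.4167°.
Extended square 3, 3: +3·0.00833333° lon, +3·0.00416667° lat → SW at lon -130.975°, lat -27.4042°.
Cell spans 0.00833333° lon × 0.00416667° lat. Centre is SW corner plus half of each.
latitude 27.40208° S, longitude 130.97083° W.

27.40208° S, 130.97083° W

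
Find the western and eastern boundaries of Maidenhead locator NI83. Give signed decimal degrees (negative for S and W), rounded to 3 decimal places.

96.000, 98.000

Field N=13, I=8: +13·20° lon, +8·10° lat → SW at lon 80°, lat -10°.
Square 8, 3: +8·2° lon, +3·1° lat → SW at lon 96°, lat -7°.
Cell spans 2° lon × 1° lat.
west 96.000, east 98.000.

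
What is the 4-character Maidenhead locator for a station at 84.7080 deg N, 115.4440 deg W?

DR24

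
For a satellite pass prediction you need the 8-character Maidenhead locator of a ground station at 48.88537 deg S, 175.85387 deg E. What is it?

Add 180° to longitude and 90° to latitude: 355.85387, 41.11463.
Field: 355.85387/20 → 17 → R, 41.11463/10 → 4 → E; chars RE.
Square: 15.85387/2 → 7, 1.11463/1 → 1; chars 71.
Subsquare: 1.85387/0.0833333 → 22 → w, 0.11463/0.0416667 → 2 → c; chars wc.
Extended square: 0.02054/0.00833333 → 2, 0.03130/0.00416667 → 7; chars 27.

RE71wc27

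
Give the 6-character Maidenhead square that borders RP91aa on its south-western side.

RP80xx

Longitude subsquare a = 0; −1 → -1, wraps to 23 = x, carry into square.
Longitude square 9; −1 → 8.
Latitude subsquare a = 0; −1 → -1, wraps to 23 = x, carry into square.
Latitude square 1; −1 → 0.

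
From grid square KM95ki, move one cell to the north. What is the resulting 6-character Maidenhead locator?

KM95kj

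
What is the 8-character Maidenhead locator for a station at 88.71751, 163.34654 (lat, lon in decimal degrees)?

RR18qr12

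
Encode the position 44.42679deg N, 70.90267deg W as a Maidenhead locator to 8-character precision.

FN44nk12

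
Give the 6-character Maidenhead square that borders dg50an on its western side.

DG40xn

Longitude subsquare a = 0; −1 → -1, wraps to 23 = x, carry into square.
Longitude square 5; −1 → 4.
The latitude characters are unchanged.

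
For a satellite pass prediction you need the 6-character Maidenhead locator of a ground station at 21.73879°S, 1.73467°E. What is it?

Shift to the Maidenhead origin (180°W, 90°S): lon 181.7347, lat 68.2612.
Field: lon ⌊181.7347/20⌋ = 9 → J; lat ⌊68.2612/10⌋ = 6 → G.
Square: lon ⌊1.7347/2⌋ = 0; lat ⌊8.2612/1⌋ = 8.
Subsquare: lon ⌊1.7347/0.0833333⌋ = 20 → u; lat ⌊0.2612/0.0416667⌋ = 6 → g.

JG08ug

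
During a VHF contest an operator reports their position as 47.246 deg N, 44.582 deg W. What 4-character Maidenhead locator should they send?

GN77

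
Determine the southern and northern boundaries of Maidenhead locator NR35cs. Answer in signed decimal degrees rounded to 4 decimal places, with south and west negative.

85.7500, 85.7917

Field N=13, R=17: +13·20° lon, +17·10° lat → SW at lon 80°, lat 80°.
Square 3, 5: +3·2° lon, +5·1° lat → SW at lon 86°, lat 85°.
Subsquare c=2, s=18: +2·0.0833333° lon, +18·0.0416667° lat → SW at lon 86.1667°, lat 85.75°.
Cell spans 0.0833333° lon × 0.0416667° lat.
south 85.7500, north 85.7917.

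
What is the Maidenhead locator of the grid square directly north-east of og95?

Longitude square 9; +1 → 10, wraps to 0, carry into field.
Longitude field O = 14; +1 → 15 = P.
Latitude square 5; +1 → 6.

PG06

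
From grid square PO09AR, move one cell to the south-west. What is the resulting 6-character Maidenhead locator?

Longitude subsquare a = 0; −1 → -1, wraps to 23 = x, carry into square.
Longitude square 0; −1 → -1, wraps to 9, carry into field.
Longitude field P = 15; −1 → 14 = O.
Latitude subsquare r = 17; −1 → 16 = q.

OO99xq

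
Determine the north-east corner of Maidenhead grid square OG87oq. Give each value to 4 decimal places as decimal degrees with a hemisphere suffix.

22.2917° S, 117.2500° E

Field O=14, G=6: +14·20° lon, +6·10° lat → SW at lon 100°, lat -30°.
Square 8, 7: +8·2° lon, +7·1° lat → SW at lon 116°, lat -23°.
Subsquare o=14, q=16: +14·0.0833333° lon, +16·0.0416667° lat → SW at lon 117.167°, lat -22.3333°.
Cell spans 0.0833333° lon × 0.0416667° lat. NE corner is SW corner plus one full cell.
latitude 22.2917° S, longitude 117.2500° E.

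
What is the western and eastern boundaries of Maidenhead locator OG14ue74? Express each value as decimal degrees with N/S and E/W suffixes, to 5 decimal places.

103.72500° E, 103.73333° E

Field O=14, G=6: +14·20° lon, +6·10° lat → SW at lon 100°, lat -30°.
Square 1, 4: +1·2° lon, +4·1° lat → SW at lon 102°, lat -26°.
Subsquare u=20, e=4: +20·0.0833333° lon, +4·0.0416667° lat → SW at lon 103.667°, lat -25.8333°.
Extended square 7, 4: +7·0.00833333° lon, +4·0.00416667° lat → SW at lon 103.725°, lat -25.8167°.
Cell spans 0.00833333° lon × 0.00416667° lat.
west 103.72500° E, east 103.73333° E.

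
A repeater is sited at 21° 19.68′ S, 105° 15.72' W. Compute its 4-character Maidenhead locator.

DG78

Shift to the Maidenhead origin (180°W, 90°S): lon 74.74, lat 68.67.
Field: lon ⌊74.74/20⌋ = 3 → D; lat ⌊68.67/10⌋ = 6 → G.
Square: lon ⌊14.74/2⌋ = 7; lat ⌊8.67/1⌋ = 8.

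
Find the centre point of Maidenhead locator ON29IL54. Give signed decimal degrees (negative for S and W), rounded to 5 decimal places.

Field O=14, N=13: +14·20° lon, +13·10° lat → SW at lon 100°, lat 40°.
Square 2, 9: +2·2° lon, +9·1° lat → SW at lon 104°, lat 49°.
Subsquare i=8, l=11: +8·0.0833333° lon, +11·0.0416667° lat → SW at lon 104.667°, lat 49.4583°.
Extended square 5, 4: +5·0.00833333° lon, +4·0.00416667° lat → SW at lon 104.708°, lat 49.475°.
Cell spans 0.00833333° lon × 0.00416667° lat. Centre is SW corner plus half of each.
latitude 49.47708, longitude 104.71250.

49.47708, 104.71250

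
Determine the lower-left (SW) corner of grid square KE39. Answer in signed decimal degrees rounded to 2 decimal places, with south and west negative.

Field K=10, E=4: +10·20° lon, +4·10° lat → SW at lon 20°, lat -50°.
Square 3, 9: +3·2° lon, +9·1° lat → SW at lon 26°, lat -41°.
latitude -41.00, longitude 26.00.

-41.00, 26.00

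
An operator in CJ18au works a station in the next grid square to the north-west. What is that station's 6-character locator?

Longitude subsquare a = 0; −1 → -1, wraps to 23 = x, carry into square.
Longitude square 1; −1 → 0.
Latitude subsquare u = 20; +1 → 21 = v.

CJ08xv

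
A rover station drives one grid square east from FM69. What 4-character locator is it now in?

FM79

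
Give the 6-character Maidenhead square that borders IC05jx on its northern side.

IC06ja

Latitude subsquare x = 23; +1 → 24, wraps to 0 = a, carry into square.
Latitude square 5; +1 → 6.
The longitude characters are unchanged.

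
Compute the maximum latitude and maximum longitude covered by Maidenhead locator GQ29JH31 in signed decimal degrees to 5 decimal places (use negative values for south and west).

79.30000, -55.21667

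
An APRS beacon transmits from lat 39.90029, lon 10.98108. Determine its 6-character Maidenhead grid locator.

Offset from 180°W / 90°S: lon 190.9811°, lat 129.9003°.
Field: 190.9811/20 → 9 → J, 129.9003/10 → 12 → M; chars JM.
Square: 10.9811/2 → 5, 9.9003/1 → 9; chars 59.
Subsquare: 0.9811/0.0833333 → 11 → l, 0.9003/0.0416667 → 21 → v; chars lv.

JM59lv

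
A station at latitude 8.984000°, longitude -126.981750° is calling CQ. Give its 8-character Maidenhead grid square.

CJ68mx26

Add 180° to longitude and 90° to latitude: 53.01825, 98.98400.
Field: lon ⌊53.01825/20⌋ = 2 → C; lat ⌊98.98400/10⌋ = 9 → J.
Square: lon ⌊13.01825/2⌋ = 6; lat ⌊8.98400/1⌋ = 8.
Subsquare: lon ⌊1.01825/0.0833333⌋ = 12 → m; lat ⌊0.98400/0.0416667⌋ = 23 → x.
Extended square: lon ⌊0.01825/0.00833333⌋ = 2; lat ⌊0.02567/0.00416667⌋ = 6.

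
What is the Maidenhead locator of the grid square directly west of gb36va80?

GB36va70

Longitude extended square 8; −1 → 7.
The latitude characters are unchanged.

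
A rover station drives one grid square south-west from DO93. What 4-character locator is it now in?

DO82

Longitude square 9; −1 → 8.
Latitude square 3; −1 → 2.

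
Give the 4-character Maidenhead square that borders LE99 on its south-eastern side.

ME08

Longitude square 9; +1 → 10, wraps to 0, carry into field.
Longitude field L = 11; +1 → 12 = M.
Latitude square 9; −1 → 8.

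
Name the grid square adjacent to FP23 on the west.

Longitude square 2; −1 → 1.
The latitude characters are unchanged.

FP13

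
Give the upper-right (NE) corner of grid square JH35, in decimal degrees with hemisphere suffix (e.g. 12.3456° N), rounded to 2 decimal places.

Field J=9, H=7: +9·20° lon, +7·10° lat → SW at lon 0°, lat -20°.
Square 3, 5: +3·2° lon, +5·1° lat → SW at lon 6°, lat -15°.
Cell spans 2° lon × 1° lat. NE corner is SW corner plus one full cell.
latitude 14.00° S, longitude 8.00° E.

14.00° S, 8.00° E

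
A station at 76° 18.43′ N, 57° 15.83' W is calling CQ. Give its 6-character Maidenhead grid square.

GQ16ih

Add 180° to longitude and 90° to latitude: 122.7362, 166.3072.
Field (20°×10°, letters A–R): lon ⌊122.7362/20⌋ = 6 → G; lat ⌊166.3072/10⌋ = 16 → Q.
Square (2°×1°, digits 0–9): lon ⌊2.7362/2⌋ = 1; lat ⌊6.3072/1⌋ = 6.
Subsquare (5′×2.5′, letters a–x): lon ⌊0.7362/0.0833333⌋ = 8 → i; lat ⌊0.3072/0.0416667⌋ = 7 → h.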